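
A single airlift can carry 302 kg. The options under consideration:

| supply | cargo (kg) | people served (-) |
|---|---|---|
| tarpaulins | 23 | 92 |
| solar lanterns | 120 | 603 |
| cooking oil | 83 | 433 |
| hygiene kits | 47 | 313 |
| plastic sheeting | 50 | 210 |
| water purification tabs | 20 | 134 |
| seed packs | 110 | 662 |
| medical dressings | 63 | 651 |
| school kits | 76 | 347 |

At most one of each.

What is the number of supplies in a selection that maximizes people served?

4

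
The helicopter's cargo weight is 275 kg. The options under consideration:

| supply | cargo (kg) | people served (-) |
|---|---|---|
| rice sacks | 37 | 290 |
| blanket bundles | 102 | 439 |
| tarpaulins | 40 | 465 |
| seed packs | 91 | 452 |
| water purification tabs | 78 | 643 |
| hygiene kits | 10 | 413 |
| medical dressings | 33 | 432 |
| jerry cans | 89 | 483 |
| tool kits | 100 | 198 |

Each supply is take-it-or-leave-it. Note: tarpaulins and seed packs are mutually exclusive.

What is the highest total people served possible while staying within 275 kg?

Ranking by ratio (people served/kg): hygiene kits 41.30, medical dressings 13.09, tarpaulins 11.62.
The ratio heuristic lands on rice sacks + tarpaulins + water purification tabs + hygiene kits + medical dressings (2243) but leaves 77 kg idle.
The 37 kg tied up in rice sacks is better spent on jerry cans — total rises to 2436 (250 kg).
Runner-up blanket bundles + tarpaulins + water purification tabs + hygiene kits + medical dressings tops out at 2392.

2436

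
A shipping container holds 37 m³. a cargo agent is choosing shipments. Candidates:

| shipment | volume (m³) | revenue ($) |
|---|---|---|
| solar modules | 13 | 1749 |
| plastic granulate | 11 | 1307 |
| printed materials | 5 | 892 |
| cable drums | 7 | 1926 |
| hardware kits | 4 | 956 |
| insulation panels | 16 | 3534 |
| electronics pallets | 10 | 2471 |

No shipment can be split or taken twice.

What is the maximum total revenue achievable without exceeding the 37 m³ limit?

Best packing: cable drums + hardware kits + insulation panels + electronics pallets — 37 m³, 8887 total.
Nothing else within 37 m³ beats 8887.

8887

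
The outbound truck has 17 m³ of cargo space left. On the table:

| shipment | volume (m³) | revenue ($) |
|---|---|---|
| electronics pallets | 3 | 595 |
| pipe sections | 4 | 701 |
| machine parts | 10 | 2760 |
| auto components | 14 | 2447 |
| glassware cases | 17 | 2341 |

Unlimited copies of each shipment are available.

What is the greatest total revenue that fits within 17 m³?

4056

Filling by ratio: 2×electronics pallets + machine parts for 3950, with 1 m³ left unused.
Replace electronics pallets with pipe sections: the trade gains 106 net, giving 4056 at 17 m³.
That's the maximum — no swap from here does better than 4056.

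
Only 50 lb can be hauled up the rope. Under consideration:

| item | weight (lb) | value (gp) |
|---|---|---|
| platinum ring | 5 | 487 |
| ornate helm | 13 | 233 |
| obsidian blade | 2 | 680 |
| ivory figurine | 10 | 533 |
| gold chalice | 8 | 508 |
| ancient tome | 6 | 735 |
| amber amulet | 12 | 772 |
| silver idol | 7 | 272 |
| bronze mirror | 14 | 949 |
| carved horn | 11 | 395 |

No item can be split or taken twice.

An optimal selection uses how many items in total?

6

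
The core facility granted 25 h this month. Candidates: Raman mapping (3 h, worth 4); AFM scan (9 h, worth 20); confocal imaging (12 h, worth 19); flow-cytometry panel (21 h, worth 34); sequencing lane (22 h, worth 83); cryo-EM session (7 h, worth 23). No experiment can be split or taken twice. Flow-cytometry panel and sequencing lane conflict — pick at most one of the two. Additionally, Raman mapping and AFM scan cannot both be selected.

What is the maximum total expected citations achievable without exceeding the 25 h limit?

The ratio ordering already packs tightly: Raman mapping + sequencing lane, 25 h, 87.
Next best is sequencing lane at 83 (22 h) — short by 4.

87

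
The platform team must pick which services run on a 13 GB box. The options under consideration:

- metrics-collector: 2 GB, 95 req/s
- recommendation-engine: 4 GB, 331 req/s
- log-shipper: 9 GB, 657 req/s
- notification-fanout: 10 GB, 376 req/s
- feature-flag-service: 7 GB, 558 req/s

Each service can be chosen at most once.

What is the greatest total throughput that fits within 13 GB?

988

Taking the top-ratio services first gives metrics-collector + recommendation-engine + feature-flag-service for 984 (13 GB).
Dropping metrics-collector and feature-flag-service frees 9 GB; slotting in log-shipper (9 GB) lifts the total to 988 at 13 GB.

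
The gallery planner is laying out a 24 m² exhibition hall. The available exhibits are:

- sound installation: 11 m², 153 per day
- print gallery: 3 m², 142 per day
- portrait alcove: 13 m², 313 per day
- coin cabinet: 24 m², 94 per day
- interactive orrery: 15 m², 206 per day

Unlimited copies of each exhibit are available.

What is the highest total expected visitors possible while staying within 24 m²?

Ranking by ratio (expected visitors/m²): print gallery 47.33, portrait alcove 24.08, sound installation 13.91.
Taking 8×print gallery: 24 m² used, 1136 in expected visitors.
That's the maximum — no swap from here does better than 1136.

1136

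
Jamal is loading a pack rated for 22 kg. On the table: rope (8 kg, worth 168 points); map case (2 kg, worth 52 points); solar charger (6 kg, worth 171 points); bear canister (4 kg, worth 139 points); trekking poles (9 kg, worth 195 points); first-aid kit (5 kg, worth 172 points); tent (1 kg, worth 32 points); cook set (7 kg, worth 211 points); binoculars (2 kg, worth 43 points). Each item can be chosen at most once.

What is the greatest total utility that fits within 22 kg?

693

The ratio heuristic lands on map case + bear canister + first-aid kit + tent + cook set + binoculars (649) but leaves 1 kg idle.
Replace map case and tent and binoculars with solar charger: the trade gains 44 net, giving 693 at 22 kg.
Runner-up map case + solar charger + first-aid kit + cook set + binoculars tops out at 649.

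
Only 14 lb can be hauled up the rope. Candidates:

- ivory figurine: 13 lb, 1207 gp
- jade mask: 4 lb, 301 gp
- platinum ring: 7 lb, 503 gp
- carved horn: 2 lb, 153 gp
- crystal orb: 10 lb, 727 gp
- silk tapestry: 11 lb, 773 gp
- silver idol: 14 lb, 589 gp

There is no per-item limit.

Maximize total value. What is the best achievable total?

1207

Ivory figurine uses 13 of the 14 lb and totals 1207.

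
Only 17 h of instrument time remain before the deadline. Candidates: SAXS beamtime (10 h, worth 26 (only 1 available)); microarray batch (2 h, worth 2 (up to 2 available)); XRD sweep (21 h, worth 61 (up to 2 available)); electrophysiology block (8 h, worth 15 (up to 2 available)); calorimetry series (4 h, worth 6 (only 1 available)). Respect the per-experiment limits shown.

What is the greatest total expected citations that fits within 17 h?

34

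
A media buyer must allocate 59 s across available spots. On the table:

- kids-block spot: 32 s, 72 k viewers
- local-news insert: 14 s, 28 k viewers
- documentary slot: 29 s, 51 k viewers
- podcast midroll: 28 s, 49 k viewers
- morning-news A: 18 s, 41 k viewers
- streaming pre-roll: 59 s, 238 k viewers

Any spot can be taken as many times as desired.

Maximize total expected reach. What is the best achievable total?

Density check — streaming pre-roll 4.03, morning-news A 2.28, kids-block spot 2.25 are the best per s.
Best packing: streaming pre-roll — 59 s, 238 total.

238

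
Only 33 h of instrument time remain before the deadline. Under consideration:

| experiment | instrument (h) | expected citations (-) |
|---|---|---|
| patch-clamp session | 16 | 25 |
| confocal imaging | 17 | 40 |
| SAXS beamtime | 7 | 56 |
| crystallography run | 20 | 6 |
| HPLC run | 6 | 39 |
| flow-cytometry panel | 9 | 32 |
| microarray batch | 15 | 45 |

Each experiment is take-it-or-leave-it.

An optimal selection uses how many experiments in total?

3

Optimal total is 140.
One optimal bundle: SAXS beamtime + HPLC run + microarray batch (28 h).
Any selection reaching 140 contains exactly 3 experiments.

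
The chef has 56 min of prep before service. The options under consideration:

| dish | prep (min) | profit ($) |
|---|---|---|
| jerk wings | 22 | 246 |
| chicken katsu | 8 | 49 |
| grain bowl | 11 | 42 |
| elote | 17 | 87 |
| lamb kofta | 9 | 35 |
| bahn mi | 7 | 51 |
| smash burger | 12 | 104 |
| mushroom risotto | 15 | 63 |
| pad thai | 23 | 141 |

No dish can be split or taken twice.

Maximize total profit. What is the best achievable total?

464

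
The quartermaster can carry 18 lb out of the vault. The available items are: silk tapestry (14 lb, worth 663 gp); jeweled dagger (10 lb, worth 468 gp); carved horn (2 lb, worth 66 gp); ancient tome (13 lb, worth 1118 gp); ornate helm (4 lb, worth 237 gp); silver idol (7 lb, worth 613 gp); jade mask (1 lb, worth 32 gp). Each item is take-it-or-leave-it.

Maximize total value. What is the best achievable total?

The ratio heuristic lands on carved horn + ornate helm + silver idol + jade mask (948) but leaves 4 lb idle.
Dropping carved horn and silver idol frees 9 lb; slotting in ancient tome (13 lb) lifts the total to 1387 at 18 lb.
Runner-up ancient tome + ornate helm tops out at 1355.

1387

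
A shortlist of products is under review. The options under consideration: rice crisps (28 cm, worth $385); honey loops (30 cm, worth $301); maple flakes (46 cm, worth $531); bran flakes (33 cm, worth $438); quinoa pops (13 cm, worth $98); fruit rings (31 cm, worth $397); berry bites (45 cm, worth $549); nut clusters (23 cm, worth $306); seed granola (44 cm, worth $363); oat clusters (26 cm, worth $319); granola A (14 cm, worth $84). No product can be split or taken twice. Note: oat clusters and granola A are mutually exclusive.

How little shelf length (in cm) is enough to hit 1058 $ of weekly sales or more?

Minimise cm subject to total weekly sales ≥ 1058.
Taking rice crisps + fruit rings + nut clusters gives 1088 (≥ 1058) for 82 cm.
Below 82 cm the best achievable stays under 1058.

82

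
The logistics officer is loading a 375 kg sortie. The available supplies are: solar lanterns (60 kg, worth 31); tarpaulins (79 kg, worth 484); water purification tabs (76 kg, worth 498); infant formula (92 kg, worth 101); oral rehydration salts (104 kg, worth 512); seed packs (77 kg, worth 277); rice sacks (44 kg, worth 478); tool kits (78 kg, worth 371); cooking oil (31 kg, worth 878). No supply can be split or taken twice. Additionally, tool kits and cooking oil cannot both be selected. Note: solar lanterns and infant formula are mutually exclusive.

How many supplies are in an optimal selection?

5

Best achievable people served is 2850.
One optimal bundle: tarpaulins + water purification tabs + oral rehydration salts + rice sacks + cooking oil (334 kg).
Every optimal selection uses 5 supplies.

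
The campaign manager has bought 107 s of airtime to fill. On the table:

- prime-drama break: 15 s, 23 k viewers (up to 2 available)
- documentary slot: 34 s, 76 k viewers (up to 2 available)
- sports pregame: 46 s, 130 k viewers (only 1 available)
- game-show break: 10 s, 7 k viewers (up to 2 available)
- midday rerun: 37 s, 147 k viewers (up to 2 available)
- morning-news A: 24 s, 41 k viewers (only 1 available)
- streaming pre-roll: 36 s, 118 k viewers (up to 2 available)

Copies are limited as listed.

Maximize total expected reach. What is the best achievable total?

341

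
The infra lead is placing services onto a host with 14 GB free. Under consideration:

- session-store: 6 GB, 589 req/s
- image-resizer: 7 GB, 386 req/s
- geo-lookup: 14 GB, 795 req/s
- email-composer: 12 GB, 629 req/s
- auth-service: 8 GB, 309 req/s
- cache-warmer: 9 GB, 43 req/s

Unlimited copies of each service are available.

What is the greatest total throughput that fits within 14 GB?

1178

Density check — session-store 98.17, geo-lookup 56.79, image-resizer 55.14 are the best per GB.
The ratio ordering already packs tightly: 2×session-store, 12 GB, 1178.
No other feasible combination exceeds 1178.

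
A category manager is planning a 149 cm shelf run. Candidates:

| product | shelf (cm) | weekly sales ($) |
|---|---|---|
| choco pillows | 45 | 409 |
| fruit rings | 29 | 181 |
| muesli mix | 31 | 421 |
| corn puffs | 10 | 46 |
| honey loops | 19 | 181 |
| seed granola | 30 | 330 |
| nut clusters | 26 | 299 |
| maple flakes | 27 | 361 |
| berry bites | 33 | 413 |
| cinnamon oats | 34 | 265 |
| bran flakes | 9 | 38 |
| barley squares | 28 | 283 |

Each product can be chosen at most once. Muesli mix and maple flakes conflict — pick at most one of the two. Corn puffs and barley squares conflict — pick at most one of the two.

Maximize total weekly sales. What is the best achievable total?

1746

Muesli mix + seed granola + nut clusters + berry bites + barley squares uses 148 of the 149 cm and totals 1746.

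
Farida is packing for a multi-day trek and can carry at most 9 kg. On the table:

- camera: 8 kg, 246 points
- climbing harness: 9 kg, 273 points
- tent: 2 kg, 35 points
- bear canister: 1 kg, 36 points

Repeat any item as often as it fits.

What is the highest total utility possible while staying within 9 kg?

324

9×bear canister uses 9 of the 9 kg and totals 324.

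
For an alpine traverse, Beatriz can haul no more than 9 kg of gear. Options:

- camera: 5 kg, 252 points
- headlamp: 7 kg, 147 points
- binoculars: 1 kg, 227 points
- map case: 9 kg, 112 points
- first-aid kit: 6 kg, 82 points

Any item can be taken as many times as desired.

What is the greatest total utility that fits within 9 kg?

Density check — binoculars 227.00, camera 50.40, headlamp 21.00, first-aid kit 13.67 are the best per kg.
Taking 9×binoculars: 9 kg used, 2043 in utility.
That's the maximum — no swap from here does better than 2043.

2043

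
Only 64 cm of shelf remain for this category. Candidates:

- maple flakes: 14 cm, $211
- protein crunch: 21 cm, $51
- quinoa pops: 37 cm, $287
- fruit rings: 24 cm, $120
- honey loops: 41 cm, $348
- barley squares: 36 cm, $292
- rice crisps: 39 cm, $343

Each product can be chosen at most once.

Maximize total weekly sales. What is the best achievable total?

Ranking by ratio (weekly sales/cm): maple flakes 15.07, rice crisps 8.79, honey loops 8.49.
Filling by ratio: maple flakes + rice crisps for 554, with 11 cm left unused.
The 39 cm tied up in rice crisps is better spent on honey loops — total rises to 559 (55 cm).
No other feasible combination exceeds 559.

559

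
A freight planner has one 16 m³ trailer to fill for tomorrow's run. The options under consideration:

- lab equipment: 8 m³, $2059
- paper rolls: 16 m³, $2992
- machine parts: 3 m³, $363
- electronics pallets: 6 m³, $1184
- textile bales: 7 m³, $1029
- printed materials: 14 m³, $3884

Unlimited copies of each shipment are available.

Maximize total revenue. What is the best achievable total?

Filling by ratio: printed materials for 3884, with 2 m³ left unused.
The 14 m³ tied up in printed materials is better spent on 2×lab equipment — total rises to 4118 (16 m³).

4118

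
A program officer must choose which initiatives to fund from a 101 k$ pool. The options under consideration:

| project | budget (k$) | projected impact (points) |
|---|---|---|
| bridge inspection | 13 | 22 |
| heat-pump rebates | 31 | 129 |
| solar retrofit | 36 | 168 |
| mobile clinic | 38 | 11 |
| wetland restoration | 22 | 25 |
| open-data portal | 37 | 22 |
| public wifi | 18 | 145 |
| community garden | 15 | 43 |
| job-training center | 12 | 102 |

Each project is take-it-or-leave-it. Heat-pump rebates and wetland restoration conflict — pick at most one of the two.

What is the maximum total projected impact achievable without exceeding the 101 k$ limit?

544

By projected impact per k$: job-training center 8.50, public wifi 8.06, solar retrofit 4.67 lead.
Best packing: heat-pump rebates + solar retrofit + public wifi + job-training center — 97 k$, 544 total.
That's the maximum — no feasible swap from here does better than 544.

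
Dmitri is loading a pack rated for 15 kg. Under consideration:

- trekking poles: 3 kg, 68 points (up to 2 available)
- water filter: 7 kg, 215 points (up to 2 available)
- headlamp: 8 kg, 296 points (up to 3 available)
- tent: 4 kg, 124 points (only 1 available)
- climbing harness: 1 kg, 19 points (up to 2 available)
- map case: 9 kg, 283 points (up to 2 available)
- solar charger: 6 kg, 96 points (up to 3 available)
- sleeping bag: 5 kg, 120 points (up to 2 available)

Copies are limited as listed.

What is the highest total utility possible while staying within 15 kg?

511

Ranking by ratio (utility/kg): headlamp 37.00, map case 31.44, tent 31.00.
Greedy by ratio would take trekking poles + headlamp + tent: 15 kg used, total 488.
Replace trekking poles and tent with water filter: the trade gains 23 net, giving 511 at 15 kg.
Nothing else within 15 kg beats 511.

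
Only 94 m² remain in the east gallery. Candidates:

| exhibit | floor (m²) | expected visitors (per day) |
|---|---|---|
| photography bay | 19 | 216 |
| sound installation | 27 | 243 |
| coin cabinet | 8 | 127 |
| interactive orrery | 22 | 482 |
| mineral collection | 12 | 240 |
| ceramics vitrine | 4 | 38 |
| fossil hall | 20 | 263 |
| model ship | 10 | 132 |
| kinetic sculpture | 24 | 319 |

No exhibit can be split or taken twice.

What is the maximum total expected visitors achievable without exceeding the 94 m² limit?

Taking the top-ratio exhibits first gives coin cabinet + interactive orrery + mineral collection + ceramics vitrine + model ship + kinetic sculpture for 1338 (80 m²).
The 8 m² tied up in coin cabinet is better spent on fossil hall — total rises to 1474 (92 m²).
An exhaustive check of the 512 subsets confirms 1474.

1474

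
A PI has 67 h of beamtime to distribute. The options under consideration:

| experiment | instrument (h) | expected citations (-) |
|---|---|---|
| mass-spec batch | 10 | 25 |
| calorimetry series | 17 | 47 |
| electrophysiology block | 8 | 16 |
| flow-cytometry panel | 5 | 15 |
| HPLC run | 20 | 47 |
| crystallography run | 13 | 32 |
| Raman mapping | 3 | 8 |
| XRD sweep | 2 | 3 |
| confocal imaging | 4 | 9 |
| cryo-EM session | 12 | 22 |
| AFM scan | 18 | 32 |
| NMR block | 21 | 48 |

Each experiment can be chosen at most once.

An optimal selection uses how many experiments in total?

The maximum expected citations within 67 h is 169.
One optimal bundle: mass-spec batch + calorimetry series + flow-cytometry panel + HPLC run + crystallography run + XRD sweep (67 h).
Every optimal selection uses 6 experiments.

6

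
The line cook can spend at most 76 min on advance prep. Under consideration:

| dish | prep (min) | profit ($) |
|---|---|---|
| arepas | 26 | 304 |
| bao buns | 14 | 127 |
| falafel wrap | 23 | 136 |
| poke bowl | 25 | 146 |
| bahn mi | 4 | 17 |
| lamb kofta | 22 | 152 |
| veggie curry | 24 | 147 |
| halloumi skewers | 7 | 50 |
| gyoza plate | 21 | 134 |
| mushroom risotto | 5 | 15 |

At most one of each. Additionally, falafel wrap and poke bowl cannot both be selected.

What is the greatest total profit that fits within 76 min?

650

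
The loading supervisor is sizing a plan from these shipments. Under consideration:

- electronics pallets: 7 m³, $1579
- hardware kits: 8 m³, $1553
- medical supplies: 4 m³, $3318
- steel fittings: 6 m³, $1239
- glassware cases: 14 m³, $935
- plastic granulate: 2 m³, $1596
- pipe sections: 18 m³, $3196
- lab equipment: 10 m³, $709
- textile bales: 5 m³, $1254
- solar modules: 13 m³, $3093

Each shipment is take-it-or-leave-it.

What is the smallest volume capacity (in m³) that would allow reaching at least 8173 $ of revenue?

Minimise m³ subject to total revenue ≥ 8173.
Taking electronics pallets + medical supplies + steel fittings + plastic granulate + textile bales gives 8986 (≥ 8173) for 24 m³.
Any bundle with less than 24 m³ falls short of 8173.

24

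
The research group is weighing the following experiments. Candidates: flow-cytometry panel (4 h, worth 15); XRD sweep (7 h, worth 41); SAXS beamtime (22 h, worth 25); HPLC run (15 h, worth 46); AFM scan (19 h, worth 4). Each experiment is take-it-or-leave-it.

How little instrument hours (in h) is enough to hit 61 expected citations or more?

Need the lightest bundle worth ≥ 61.
flow-cytometry panel + HPLC run reaches 61 using 19 h.
Below 19 h the best achievable stays under 61.

19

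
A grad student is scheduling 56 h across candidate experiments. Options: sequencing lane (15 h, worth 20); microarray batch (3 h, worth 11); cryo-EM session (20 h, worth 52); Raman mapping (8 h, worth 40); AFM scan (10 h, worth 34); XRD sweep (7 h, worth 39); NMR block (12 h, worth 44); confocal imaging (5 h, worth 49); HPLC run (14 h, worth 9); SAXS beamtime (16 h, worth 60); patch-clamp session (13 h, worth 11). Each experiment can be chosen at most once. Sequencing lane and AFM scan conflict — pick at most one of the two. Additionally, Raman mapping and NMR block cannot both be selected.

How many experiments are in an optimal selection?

5

Optimal total is 240.
For example cryo-EM session + Raman mapping + XRD sweep + confocal imaging + SAXS beamtime achieves it, using 56 h.
Any selection reaching 240 contains exactly 5 experiments.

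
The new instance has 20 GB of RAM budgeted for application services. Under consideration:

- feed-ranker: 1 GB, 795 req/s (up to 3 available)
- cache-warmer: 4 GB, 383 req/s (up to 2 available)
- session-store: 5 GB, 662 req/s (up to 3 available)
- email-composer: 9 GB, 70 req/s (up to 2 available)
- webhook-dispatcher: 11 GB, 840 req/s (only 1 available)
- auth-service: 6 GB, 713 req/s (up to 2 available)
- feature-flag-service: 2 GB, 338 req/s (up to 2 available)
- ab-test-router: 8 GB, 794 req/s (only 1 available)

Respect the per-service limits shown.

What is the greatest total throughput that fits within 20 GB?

Density check — feed-ranker 795.00, feature-flag-service 169.00, session-store 132.40 are the best per GB.
The ratio heuristic lands on 3×feed-ranker + 2×session-store + 2×feature-flag-service (4385) but leaves 3 GB idle.
The 2 GB tied up in feature-flag-service is better spent on session-store — total rises to 4709 (20 GB).
Nothing else within 20 GB beats 4709.

4709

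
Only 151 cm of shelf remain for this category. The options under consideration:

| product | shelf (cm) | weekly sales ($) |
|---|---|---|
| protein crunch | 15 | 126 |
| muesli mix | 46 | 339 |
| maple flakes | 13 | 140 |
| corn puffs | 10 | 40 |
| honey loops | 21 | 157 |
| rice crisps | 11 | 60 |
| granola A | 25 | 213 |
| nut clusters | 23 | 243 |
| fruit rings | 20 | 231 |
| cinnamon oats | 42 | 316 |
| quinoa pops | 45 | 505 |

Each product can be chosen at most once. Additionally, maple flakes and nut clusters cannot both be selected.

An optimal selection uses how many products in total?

Best achievable weekly sales is 1475.
protein crunch + honey loops + granola A + nut clusters + fruit rings + quinoa pops hits 1475 at 149 cm.
Every optimal selection uses 6 products.

6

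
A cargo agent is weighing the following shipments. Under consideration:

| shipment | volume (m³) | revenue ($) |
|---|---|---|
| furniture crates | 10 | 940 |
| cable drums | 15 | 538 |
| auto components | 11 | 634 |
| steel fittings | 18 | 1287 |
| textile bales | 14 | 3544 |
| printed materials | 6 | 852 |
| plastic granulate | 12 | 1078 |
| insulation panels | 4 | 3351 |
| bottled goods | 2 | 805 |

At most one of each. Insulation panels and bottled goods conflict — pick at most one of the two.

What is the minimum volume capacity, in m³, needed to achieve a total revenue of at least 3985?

10

Look for the lowest-volume combination reaching 3985.
printed materials + insulation panels: 4203 revenue at 10 m³.
Any bundle with less than 10 m³ falls short of 3985.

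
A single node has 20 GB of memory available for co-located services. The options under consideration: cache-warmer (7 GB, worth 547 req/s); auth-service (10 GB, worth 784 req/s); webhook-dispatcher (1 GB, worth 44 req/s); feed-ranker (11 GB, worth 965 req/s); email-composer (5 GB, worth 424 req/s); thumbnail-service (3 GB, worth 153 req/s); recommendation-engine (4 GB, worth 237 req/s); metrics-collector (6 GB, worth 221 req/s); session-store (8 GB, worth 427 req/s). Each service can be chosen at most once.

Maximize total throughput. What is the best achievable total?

1626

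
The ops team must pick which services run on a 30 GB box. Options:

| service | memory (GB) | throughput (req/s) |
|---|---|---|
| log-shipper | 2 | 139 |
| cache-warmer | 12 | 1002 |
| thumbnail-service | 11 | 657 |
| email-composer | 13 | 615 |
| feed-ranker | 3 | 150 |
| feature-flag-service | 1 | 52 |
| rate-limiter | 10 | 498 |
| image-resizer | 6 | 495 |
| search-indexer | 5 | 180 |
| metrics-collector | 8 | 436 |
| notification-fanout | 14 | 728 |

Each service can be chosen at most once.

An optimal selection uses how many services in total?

4

The maximum throughput within 30 GB is 2206.
For example cache-warmer + thumbnail-service + feature-flag-service + image-resizer achieves it, using 30 GB.
Every optimal selection uses 4 services.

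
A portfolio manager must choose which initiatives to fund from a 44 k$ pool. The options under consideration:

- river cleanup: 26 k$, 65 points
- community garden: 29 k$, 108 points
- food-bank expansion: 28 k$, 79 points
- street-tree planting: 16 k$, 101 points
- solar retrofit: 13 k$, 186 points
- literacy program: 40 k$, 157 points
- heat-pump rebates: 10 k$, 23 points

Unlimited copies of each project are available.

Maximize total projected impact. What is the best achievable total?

558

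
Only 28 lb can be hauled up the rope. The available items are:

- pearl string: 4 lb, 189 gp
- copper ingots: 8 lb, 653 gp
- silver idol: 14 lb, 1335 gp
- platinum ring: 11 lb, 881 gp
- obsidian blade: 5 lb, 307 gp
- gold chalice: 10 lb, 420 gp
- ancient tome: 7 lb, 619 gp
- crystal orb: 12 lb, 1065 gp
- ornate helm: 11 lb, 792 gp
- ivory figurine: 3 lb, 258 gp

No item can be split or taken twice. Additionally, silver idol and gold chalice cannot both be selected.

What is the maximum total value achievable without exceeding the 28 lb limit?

2474

Greedy by ratio would take silver idol + crystal orb: 26 lb used, total 2400.
The 12 lb tied up in crystal orb is better spent on platinum ring + ivory figurine — total rises to 2474 (28 lb).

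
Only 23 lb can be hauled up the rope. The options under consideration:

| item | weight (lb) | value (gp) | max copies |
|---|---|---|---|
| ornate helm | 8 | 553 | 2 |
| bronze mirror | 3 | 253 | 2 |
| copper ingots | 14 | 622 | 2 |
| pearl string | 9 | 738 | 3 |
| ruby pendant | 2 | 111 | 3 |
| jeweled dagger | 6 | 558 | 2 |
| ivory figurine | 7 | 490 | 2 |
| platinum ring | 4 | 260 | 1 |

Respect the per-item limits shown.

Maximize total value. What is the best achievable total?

1965

The ratio heuristic lands on 2×bronze mirror + 2×jeweled dagger + platinum ring (1882) but leaves 1 lb idle.
Replace 2×bronze mirror and platinum ring with pearl string + ruby pendant: the trade gains 83 net, giving 1965 at 23 lb.
Nothing else within 23 lb beats 1965.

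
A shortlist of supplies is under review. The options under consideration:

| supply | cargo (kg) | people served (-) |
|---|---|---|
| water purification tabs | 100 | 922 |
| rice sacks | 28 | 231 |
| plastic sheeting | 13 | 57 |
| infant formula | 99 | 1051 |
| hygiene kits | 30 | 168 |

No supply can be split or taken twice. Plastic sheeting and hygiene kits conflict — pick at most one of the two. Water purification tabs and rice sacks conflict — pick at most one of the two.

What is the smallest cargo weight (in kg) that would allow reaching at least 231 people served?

28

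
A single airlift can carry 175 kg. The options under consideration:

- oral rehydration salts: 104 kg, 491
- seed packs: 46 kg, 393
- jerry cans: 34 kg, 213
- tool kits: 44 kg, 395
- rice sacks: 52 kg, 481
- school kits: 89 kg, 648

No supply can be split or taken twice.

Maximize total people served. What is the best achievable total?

1342

Taking the top-ratio supplies first gives seed packs + tool kits + rice sacks for 1269 (142 kg).
The 90 kg tied up in seed packs and tool kits is better spent on jerry cans + school kits — total rises to 1342 (175 kg).
An exhaustive check of the 64 subsets confirms 1342.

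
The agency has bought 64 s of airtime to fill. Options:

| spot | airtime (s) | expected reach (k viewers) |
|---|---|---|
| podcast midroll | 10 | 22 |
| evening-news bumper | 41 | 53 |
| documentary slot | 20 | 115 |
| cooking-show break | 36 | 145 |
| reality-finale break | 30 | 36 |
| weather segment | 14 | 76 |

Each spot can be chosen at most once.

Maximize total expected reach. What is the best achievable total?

260

Filling by ratio: podcast midroll + documentary slot + weather segment for 213, with 20 s left unused.
Replace podcast midroll and weather segment with cooking-show break: the trade gains 47 net, giving 260 at 56 s.
Next best is podcast midroll + cooking-show break + weather segment at 243 (60 s) — short by 17.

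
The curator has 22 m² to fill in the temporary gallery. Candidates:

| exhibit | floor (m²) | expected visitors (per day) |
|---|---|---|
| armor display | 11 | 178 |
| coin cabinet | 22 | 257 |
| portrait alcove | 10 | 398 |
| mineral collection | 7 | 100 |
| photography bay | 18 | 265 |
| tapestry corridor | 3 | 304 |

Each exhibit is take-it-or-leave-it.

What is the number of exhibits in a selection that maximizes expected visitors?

3

The maximum expected visitors within 22 m² is 802.
One optimal bundle: portrait alcove + mineral collection + tapestry corridor (20 m²).
Every optimal selection uses 3 exhibits.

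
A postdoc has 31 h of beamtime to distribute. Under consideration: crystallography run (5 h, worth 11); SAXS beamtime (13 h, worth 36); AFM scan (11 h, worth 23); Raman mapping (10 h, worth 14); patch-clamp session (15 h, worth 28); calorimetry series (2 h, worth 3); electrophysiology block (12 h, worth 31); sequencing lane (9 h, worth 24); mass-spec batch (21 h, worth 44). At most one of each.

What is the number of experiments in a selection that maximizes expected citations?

3

The maximum expected citations within 31 h is 78.
crystallography run + SAXS beamtime + electrophysiology block hits 78 at 30 h.
Any selection reaching 78 contains exactly 3 experiments.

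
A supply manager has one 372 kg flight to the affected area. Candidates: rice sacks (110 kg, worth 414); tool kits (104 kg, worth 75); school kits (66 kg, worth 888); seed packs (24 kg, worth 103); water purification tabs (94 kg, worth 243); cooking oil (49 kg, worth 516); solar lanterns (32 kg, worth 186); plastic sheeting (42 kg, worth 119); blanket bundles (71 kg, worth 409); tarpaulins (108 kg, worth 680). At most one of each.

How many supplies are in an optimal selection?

6

The maximum people served within 372 kg is 2798.
One optimal bundle: school kits + cooking oil + solar lanterns + plastic sheeting + blanket bundles + tarpaulins (368 kg).
Every optimal selection uses 6 supplies.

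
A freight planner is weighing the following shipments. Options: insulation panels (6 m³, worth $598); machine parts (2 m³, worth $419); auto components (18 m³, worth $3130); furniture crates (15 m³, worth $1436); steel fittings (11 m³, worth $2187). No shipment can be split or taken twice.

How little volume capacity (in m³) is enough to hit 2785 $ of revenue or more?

Need the lightest bundle worth ≥ 2785.
insulation panels + steel fittings: 2785 revenue at 17 m³.
Any bundle with less than 17 m³ falls short of 2785.

17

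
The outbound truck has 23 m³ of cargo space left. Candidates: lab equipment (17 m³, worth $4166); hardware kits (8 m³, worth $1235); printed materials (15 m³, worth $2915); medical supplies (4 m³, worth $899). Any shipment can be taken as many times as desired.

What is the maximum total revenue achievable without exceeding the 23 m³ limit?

5065

Taking lab equipment + medical supplies: 21 m³ used, 5065 in revenue.
No other feasible combination exceeds 5065.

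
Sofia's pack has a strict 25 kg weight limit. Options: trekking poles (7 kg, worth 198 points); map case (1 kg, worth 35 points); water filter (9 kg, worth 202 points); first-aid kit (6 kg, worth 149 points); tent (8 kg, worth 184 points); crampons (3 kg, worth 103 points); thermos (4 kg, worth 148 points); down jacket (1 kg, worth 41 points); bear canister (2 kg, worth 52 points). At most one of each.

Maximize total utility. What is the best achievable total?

Ranking by ratio (utility/kg): down jacket 41.00, thermos 37.00, map case 35.00.
Taking the top-ratio items first gives trekking poles + map case + first-aid kit + crampons + thermos + down jacket + bear canister for 726 (24 kg).
The 8 kg tied up in first-aid kit and bear canister is better spent on water filter — total rises to 727 (25 kg).
Every other selection either busts 25 kg or fails to beat 727.

727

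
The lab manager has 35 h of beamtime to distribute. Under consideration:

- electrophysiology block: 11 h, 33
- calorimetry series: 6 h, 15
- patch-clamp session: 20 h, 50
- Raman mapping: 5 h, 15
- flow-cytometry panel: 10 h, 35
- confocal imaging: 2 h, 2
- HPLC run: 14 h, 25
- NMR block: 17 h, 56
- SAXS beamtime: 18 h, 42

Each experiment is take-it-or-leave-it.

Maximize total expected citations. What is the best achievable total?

By expected citations per h: flow-cytometry panel 3.50, NMR block 3.29, electrophysiology block 3.00 lead.
Taking calorimetry series + flow-cytometry panel + confocal imaging + NMR block: 35 h used, 108 in expected citations.
Raman mapping + flow-cytometry panel + confocal imaging + NMR block (34 h) also reaches 108 — a tie, but nothing goes higher.

108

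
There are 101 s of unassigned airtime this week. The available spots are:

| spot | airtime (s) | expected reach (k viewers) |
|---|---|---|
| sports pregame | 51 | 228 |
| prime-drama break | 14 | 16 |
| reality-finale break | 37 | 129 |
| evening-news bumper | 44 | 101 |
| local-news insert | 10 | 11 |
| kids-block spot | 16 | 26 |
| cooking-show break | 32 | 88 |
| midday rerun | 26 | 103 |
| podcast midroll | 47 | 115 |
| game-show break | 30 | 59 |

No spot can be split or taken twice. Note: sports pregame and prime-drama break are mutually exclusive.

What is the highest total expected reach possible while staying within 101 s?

Taking the top-ratio spots first gives sports pregame + kids-block spot + midday rerun for 357 (93 s).
Dropping kids-block spot and midday rerun frees 42 s; slotting in reality-finale break + local-news insert (47 s) lifts the total to 368 at 98 s.
Every other selection either busts 101 s or breaks a pairing rule or fails to beat 368.

368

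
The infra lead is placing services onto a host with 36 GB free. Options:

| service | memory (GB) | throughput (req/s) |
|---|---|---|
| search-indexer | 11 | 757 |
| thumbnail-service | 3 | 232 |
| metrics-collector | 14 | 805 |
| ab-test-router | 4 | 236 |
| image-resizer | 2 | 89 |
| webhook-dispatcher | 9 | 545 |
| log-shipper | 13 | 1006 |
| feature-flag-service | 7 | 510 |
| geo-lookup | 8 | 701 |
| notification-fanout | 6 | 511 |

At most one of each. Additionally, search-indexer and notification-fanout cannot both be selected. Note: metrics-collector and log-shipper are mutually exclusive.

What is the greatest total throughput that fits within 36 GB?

Ranking by ratio (throughput/GB): geo-lookup 87.62, notification-fanout 85.17, log-shipper 77.38, thumbnail-service 77.33.
Greedy by ratio would take thumbnail-service + ab-test-router + image-resizer + log-shipper + geo-lookup + notification-fanout: 36 GB used, total 2775.
Replace thumbnail-service and ab-test-router with feature-flag-service: the trade gains 42 net, giving 2817 at 36 GB.
Runner-up thumbnail-service + ab-test-router + image-resizer + log-shipper + geo-lookup + notification-fanout tops out at 2775.

2817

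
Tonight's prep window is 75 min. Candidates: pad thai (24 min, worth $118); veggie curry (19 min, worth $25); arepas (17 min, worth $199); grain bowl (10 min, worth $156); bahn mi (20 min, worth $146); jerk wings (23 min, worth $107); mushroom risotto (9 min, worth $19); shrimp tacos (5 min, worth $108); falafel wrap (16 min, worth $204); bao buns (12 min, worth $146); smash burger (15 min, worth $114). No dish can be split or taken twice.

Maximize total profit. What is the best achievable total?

By profit per min: shrimp tacos 21.60, grain bowl 15.60, falafel wrap 12.75, bao buns 12.17 lead.
Best packing: arepas + grain bowl + shrimp tacos + falafel wrap + bao buns + smash burger — 75 min, 927 total.
Runner-up arepas + grain bowl + bahn mi + falafel wrap + bao buns tops out at 851.

927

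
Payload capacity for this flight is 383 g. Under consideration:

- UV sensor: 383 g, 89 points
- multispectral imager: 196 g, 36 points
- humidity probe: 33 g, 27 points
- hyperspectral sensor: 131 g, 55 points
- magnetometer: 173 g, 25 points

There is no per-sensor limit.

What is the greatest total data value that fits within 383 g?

The ratio ordering already packs tightly: 11×humidity probe, 363 g, 297.

297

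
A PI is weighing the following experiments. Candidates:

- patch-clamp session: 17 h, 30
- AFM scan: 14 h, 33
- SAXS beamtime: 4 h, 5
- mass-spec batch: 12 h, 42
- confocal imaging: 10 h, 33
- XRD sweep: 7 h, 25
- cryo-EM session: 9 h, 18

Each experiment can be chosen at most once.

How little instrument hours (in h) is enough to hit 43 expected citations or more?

16

Look for the lowest-instrument combination reaching 43.
SAXS beamtime + mass-spec batch reaches 47 using 16 h.
Below 16 h the best achievable stays under 43.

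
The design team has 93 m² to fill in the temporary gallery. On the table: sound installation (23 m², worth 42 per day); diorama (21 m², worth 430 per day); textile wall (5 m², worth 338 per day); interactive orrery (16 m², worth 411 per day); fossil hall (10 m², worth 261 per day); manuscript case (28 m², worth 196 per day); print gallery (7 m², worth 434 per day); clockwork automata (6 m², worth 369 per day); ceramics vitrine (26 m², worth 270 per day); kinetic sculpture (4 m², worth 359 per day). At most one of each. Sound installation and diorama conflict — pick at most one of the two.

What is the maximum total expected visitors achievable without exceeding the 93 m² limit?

2611

Diorama + textile wall + interactive orrery + print gallery + clockwork automata + ceramics vitrine + kinetic sculpture uses 85 of the 93 m² and totals 2611.
No other feasible combination exceeds 2611.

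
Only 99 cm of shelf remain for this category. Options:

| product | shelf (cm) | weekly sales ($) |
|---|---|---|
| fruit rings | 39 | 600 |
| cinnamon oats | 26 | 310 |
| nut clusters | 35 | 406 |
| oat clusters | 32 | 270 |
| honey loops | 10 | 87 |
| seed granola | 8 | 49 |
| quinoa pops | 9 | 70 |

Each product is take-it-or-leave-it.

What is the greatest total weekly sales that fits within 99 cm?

The ratio heuristic lands on fruit rings + cinnamon oats + honey loops + seed granola + quinoa pops (1116) but leaves 7 cm idle.
Replace honey loops and seed granola and quinoa pops with oat clusters: the trade gains 64 net, giving 1180 at 97 cm.

1180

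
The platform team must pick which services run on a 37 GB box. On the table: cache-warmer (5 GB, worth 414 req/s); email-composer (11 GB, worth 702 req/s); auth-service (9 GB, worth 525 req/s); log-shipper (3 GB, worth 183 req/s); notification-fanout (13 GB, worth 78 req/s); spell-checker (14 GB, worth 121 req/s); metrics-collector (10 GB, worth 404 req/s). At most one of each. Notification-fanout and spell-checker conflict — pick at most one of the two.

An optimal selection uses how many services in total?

4

The maximum throughput within 37 GB is 2045.
cache-warmer + email-composer + auth-service + metrics-collector hits 2045 at 35 GB.
All optima have 4 services.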